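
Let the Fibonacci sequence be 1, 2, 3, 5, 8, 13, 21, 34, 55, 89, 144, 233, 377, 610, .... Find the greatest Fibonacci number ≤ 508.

377

377 ≤ 508 < 610, so the largest Fibonacci number not exceeding 508 is 377.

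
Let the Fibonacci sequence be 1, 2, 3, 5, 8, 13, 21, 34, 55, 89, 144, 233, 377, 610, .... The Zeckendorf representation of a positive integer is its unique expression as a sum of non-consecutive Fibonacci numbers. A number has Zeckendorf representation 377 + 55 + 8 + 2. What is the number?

377 + 55 + 8 + 2 = 442.

442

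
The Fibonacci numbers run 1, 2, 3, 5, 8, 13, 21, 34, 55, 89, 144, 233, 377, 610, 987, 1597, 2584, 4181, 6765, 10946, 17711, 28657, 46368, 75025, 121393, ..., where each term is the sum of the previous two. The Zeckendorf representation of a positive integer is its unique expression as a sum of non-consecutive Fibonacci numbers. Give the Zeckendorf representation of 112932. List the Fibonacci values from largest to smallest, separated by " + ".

75025 + 28657 + 6765 + 1597 + 610 + 233 + 34 + 8 + 3

75025 ≤ 112932 < 121393, so take 75025; remainder 37907
28657 ≤ 37907 < 46368, so take 28657; remainder 9250
6765 ≤ 9250 < 10946, so take 6765; remainder 2485
1597 ≤ 2485 < 2584, so take 1597; remainder 888
610 ≤ 888 < 987, so take 610; remainder 278
233 ≤ 278 < 377, so take 233; remainder 45
34 ≤ 45 < 55, so take 34; remainder 11
8 ≤ 11 < 13, so take 8; remainder 3
3 ≤ 3 < 5, so take 3; remainder 0
So 112932 = 75025 + 28657 + 6765 + 1597 + 610 + 233 + 34 + 8 + 3, with no two terms consecutive in the sequence.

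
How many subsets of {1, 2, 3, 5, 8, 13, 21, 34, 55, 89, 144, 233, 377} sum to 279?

279 = 233+34+8+3+1 = 233+21+13+8+3+1 = 144+89+34+8+3+1 = 144+89+21+13+8+3+1 = 144+55+34+21+13+8+3+1 — 5 representations.

5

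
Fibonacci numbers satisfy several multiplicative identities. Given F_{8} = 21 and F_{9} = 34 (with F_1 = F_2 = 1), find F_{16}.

987

By the doubling identity F_{2k} = F_k(2F_{k+1} − F_k): F_{16} = 21·(2·34 − 21) = 21·47 = 987.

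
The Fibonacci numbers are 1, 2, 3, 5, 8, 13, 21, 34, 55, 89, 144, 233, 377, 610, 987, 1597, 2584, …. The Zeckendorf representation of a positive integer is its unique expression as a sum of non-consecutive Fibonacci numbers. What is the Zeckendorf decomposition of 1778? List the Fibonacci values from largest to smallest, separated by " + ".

1597 ≤ 1778 < 2584, so take 1597; remainder 181
144 ≤ 181 < 233, so take 144; remainder 37
34 ≤ 37 < 55, so take 34; remainder 3
3 ≤ 3 < 5, so take 3; remainder 0
So 1778 = 1597 + 144 + 34 + 3, with no two terms consecutive in the sequence.

1597 + 144 + 34 + 3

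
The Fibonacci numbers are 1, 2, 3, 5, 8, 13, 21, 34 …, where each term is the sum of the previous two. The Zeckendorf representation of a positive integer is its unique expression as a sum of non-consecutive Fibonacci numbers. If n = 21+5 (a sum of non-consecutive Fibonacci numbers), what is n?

26

21+5 = 26.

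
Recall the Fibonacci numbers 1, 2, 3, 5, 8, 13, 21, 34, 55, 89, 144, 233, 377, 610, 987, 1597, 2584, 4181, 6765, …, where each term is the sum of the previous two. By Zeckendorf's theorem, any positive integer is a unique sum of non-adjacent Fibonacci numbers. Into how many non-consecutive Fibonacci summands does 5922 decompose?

3

Greedy algorithm:
5922 − 4181 = 1741
1741 − 1597 = 144
144 − 144 = 0
5922 = 4181 + 1597 + 144, which has 3 terms.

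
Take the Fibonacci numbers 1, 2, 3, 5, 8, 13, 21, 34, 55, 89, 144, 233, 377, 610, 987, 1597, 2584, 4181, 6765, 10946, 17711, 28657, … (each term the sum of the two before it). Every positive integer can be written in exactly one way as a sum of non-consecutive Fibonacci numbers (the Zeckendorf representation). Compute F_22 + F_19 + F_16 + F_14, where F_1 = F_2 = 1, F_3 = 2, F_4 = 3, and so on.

F_22 + F_19 + F_16 + F_14 = 17711 + 4181 + 987 + 377 = 23256.

23256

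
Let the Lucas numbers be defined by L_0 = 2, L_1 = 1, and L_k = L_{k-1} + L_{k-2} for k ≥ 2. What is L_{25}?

Iterating the recurrence up to L_{20} = 15127 and L_{19} = 9349:
L_{21} = L_{20} + L_{19} = 15127 + 9349 = 24476
L_{22} = L_{21} + L_{20} = 24476 + 15127 = 39603
L_{23} = L_{22} + L_{21} = 39603 + 24476 = 64079
L_{24} = L_{23} + L_{22} = 64079 + 39603 = 103682
L_{25} = L_{24} + L_{23} = 103682 + 64079 = 167761

167761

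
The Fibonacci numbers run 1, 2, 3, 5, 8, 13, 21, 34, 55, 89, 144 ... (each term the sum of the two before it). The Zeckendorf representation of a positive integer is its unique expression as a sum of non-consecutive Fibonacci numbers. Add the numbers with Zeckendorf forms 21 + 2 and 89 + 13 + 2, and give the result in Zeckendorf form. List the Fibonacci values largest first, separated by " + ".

The two numbers are 23 and 104, so their sum is 127.
Repeatedly subtract the largest Fibonacci number that fits:
89 ≤ 127 < 144, so take 89; remainder 38
34 ≤ 38 < 55, so take 34; remainder 4
3 ≤ 4 < 5, so take 3; remainder 1
1 ≤ 1 < 2, so take 1; remainder 0

89 + 34 + 3 + 1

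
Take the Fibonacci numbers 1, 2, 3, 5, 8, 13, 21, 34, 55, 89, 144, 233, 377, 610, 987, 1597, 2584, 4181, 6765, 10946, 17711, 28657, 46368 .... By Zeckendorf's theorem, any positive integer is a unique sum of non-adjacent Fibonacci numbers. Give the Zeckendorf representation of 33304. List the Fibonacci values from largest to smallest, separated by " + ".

28657 + 4181 + 377 + 89

33304 − 28657 = 4647
4647 − 4181 = 466
466 − 377 = 89
89 − 89 = 0
So 33304 = 28657 + 4181 + 377 + 89, with no two terms consecutive in the sequence.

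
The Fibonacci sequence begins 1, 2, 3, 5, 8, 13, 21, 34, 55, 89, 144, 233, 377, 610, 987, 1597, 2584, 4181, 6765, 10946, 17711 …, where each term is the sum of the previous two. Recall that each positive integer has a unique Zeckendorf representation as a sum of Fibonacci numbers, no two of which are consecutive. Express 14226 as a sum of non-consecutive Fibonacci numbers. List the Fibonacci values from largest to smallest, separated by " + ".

Greedy algorithm:
subtract 10946 from 14226: 3280 remains
subtract 2584 from 3280: 696 remains
subtract 610 from 696: 86 remains
subtract 55 from 86: 31 remains
subtract 21 from 31: 10 remains
subtract 8 from 10: 2 remains
subtract 2 from 2: 0 remains
So 14226 = 10946 + 2584 + 610 + 55 + 21 + 8 + 2, with no two terms consecutive in the sequence.

10946 + 2584 + 610 + 55 + 21 + 8 + 2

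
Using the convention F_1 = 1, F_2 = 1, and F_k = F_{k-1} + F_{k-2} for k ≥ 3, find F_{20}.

6765

Iterating the recurrence up to F_{14} = 377 and F_{13} = 233:
F_{15} = F_{14} + F_{13} = 377 + 233 = 610
F_{16} = F_{15} + F_{14} = 610 + 377 = 987
F_{17} = F_{16} + F_{15} = 987 + 610 = 1597
F_{18} = F_{17} + F_{16} = 1597 + 987 = 2584
F_{19} = F_{18} + F_{17} = 2584 + 1597 = 4181
F_{20} = F_{19} + F_{18} = 4181 + 2584 = 6765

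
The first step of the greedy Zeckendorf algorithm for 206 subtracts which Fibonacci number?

144 ≤ 206 < 233, so the largest Fibonacci number not exceeding 206 is 144.

144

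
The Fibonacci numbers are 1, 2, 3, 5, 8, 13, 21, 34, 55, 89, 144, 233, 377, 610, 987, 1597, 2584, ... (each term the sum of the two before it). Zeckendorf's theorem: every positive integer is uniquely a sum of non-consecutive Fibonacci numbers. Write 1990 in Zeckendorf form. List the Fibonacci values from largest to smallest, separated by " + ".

Greedy algorithm:
1990: greatest Fibonacci not exceeding it is 1597, leaving 393
393: greatest Fibonacci not exceeding it is 377, leaving 16
16: greatest Fibonacci not exceeding it is 13, leaving 3
3: greatest Fibonacci not exceeding it is 3, leaving 0
So 1990 = 1597 + 377 + 13 + 3, with no two terms consecutive in the sequence.

1597 + 377 + 13 + 3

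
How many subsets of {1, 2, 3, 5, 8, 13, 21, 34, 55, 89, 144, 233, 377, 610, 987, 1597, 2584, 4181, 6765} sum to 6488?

54

Each representation comes from the Zeckendorf form by replacing some F_k with F_{k−1} + F_{k−2} where possible.
6488 = 4181+1597+610+89+8+3 = 4181+1597+610+89+8+2+1 = 4181+1597+610+55+34+8+3 = 4181+1597+377+233+89+8+3 = 4181+1597+610+89+5+3+2+1 = … (49 more), for 54 in all.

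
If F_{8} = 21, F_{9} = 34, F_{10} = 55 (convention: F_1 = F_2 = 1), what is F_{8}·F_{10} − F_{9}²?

21·55 − 34² = 1155 − 1156 = -1. (Cassini's identity: F_{k−1}F_{k+1} − F_k² = (−1)^k.)

-1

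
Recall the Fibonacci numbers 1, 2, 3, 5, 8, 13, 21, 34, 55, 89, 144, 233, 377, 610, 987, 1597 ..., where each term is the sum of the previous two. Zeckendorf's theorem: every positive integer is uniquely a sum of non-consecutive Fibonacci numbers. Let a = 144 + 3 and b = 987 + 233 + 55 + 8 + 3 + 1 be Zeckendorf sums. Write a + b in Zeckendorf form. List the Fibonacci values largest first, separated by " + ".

987 + 377 + 55 + 13 + 2

The two numbers are 147 and 1287, so their sum is 1434.
subtract 987 from 1434: 447 remains
subtract 377 from 447: 70 remains
subtract 55 from 70: 15 remains
subtract 13 from 15: 2 remains
subtract 2 from 2: 0 remains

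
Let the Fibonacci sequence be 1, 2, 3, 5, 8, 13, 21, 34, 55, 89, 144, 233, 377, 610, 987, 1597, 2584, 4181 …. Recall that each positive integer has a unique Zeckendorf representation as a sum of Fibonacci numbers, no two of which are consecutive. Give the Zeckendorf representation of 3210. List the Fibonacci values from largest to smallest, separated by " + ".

2584 + 610 + 13 + 3

subtract 2584 from 3210: 626 remains
subtract 610 from 626: 16 remains
subtract 13 from 16: 3 remains
subtract 3 from 3: 0 remains
So 3210 = 2584 + 610 + 13 + 3, with no two terms consecutive in the sequence.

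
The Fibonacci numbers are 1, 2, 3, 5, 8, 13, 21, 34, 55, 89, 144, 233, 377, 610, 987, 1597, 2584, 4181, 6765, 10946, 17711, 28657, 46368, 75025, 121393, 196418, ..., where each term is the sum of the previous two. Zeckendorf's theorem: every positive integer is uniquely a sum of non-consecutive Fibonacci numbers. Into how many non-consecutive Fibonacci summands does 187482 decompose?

7

Greedy algorithm:
subtract 121393 from 187482: 66089 remains
subtract 46368 from 66089: 19721 remains
subtract 17711 from 19721: 2010 remains
subtract 1597 from 2010: 413 remains
subtract 377 from 413: 36 remains
subtract 34 from 36: 2 remains
subtract 2 from 2: 0 remains
187482 = 121393 + 46368 + 17711 + 1597 + 377 + 34 + 2, which has 7 terms.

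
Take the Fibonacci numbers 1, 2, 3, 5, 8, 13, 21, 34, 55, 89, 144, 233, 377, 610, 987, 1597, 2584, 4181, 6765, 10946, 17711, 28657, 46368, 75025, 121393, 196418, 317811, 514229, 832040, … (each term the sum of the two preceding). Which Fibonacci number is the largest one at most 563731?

514229 ≤ 563731 < 832040, so the largest Fibonacci number not exceeding 563731 is 514229.

514229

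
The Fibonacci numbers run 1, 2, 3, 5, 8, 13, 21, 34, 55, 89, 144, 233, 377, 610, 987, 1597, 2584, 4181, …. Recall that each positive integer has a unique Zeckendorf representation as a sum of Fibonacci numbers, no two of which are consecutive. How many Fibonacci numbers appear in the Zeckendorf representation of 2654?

largest Fibonacci ≤ 2654 is 2584; 2654 − 2584 = 70
largest Fibonacci ≤ 70 is 55; 70 − 55 = 15
largest Fibonacci ≤ 15 is 13; 15 − 13 = 2
largest Fibonacci ≤ 2 is 2; 2 − 2 = 0
2654 = 2584 + 55 + 13 + 2, which has 4 terms.

4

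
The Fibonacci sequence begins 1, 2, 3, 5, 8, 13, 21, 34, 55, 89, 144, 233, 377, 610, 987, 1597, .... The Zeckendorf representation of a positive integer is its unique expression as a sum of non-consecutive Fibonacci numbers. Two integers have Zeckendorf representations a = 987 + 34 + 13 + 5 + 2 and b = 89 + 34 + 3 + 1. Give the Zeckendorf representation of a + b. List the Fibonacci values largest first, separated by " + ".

The two numbers are 1041 and 127, so their sum is 1168.
Greedily peel off the largest Fibonacci term at each step:
1168 − 987 = 181
181 − 144 = 37
37 − 34 = 3
3 − 3 = 0

987 + 144 + 34 + 3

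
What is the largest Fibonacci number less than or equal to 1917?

1597 ≤ 1917 < 2584, so the largest Fibonacci number not exceeding 1917 is 1597.

1597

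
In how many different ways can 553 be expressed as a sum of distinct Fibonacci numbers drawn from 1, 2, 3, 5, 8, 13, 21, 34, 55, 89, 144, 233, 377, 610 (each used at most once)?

Starting from the Zeckendorf form and repeatedly splitting a term F_k into F_{k−1} + F_{k−2} (when neither is already used) reaches every representation.
553 = 377+144+21+8+3 = 377+144+21+8+2+1 = 377+89+55+21+8+3 = 377+144+21+5+3+2+1 = 377+89+55+21+8+2+1 = … (9 more), for 14 in all.

14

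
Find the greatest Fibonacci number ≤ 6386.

4181 ≤ 6386 < 6765, so the largest Fibonacci number not exceeding 6386 is 4181.

4181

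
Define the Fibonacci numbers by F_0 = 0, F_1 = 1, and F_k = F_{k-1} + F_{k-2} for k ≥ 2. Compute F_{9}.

34

Iterating the recurrence up to F_{2} = 1 and F_{1} = 1:
F_{3} = F_{2} + F_{1} = 1 + 1 = 2
F_{4} = F_{3} + F_{2} = 2 + 1 = 3
F_{5} = F_{4} + F_{3} = 3 + 2 = 5
F_{6} = F_{5} + F_{4} = 5 + 3 = 8
F_{7} = F_{6} + F_{5} = 8 + 5 = 13
F_{8} = F_{7} + F_{6} = 13 + 8 = 21
F_{9} = F_{8} + F_{7} = 21 + 13 = 34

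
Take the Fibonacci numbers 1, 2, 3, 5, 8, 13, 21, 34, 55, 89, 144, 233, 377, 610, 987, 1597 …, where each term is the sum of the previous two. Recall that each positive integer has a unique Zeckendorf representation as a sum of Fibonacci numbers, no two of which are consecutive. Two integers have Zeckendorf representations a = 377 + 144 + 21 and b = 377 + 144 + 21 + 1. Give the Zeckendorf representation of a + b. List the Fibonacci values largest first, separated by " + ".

987 + 89 + 8 + 1

The two numbers are 542 and 543, so their sum is 1085.
largest Fibonacci ≤ 1085 is 987; 1085 − 987 = 98
largest Fibonacci ≤ 98 is 89; 98 − 89 = 9
largest Fibonacci ≤ 9 is 8; 9 − 8 = 1
largest Fibonacci ≤ 1 is 1; 1 − 1 = 0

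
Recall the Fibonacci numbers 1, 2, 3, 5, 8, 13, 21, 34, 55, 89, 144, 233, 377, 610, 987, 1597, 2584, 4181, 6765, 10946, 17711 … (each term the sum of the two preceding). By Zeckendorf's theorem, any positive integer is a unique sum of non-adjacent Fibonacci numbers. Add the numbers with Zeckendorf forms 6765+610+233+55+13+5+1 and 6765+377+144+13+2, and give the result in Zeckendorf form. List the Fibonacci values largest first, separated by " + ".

The two numbers are 7682 and 7301, so their sum is 14983.
14983 − 10946 = 4037
4037 − 2584 = 1453
1453 − 987 = 466
466 − 377 = 89
89 − 89 = 0

10946 + 2584 + 987 + 377 + 89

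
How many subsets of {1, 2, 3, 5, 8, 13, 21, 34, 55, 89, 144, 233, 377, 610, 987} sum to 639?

Each representation comes from the Zeckendorf form by replacing some F_k with F_{k−1} + F_{k−2} where possible.
639 = 610+21+8 = 610+21+5+3 = 377+233+21+8 = 610+21+5+2+1 = … (16 more), for 20 in all.

20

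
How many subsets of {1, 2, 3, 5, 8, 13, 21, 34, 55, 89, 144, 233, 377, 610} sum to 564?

12

564 = 377+144+34+8+1 = 377+144+34+5+3+1 = 377+144+21+13+8+1 = 377+89+55+34+8+1 = 377+144+21+13+5+3+1 = … (7 more), for 12 in all.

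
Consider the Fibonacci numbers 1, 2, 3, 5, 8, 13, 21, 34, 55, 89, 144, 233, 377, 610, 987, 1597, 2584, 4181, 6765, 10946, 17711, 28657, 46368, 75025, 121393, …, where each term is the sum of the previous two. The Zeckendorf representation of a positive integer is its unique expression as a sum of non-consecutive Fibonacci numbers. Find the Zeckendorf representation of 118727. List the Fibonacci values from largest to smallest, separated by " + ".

75025 + 28657 + 10946 + 2584 + 987 + 377 + 144 + 5 + 2

Greedy algorithm:
take 75025 (≤ 118727); 118727 − 75025 = 43702
take 28657 (≤ 43702); 43702 − 28657 = 15045
take 10946 (≤ 15045); 15045 − 10946 = 4099
take 2584 (≤ 4099); 4099 − 2584 = 1515
take 987 (≤ 1515); 1515 − 987 = 528
take 377 (≤ 528); 528 − 377 = 151
take 144 (≤ 151); 151 − 144 = 7
take 5 (≤ 7); 7 − 5 = 2
take 2 (≤ 2); 2 − 2 = 0
So 118727 = 75025 + 28657 + 10946 + 2584 + 987 + 377 + 144 + 5 + 2, with no two terms consecutive in the sequence.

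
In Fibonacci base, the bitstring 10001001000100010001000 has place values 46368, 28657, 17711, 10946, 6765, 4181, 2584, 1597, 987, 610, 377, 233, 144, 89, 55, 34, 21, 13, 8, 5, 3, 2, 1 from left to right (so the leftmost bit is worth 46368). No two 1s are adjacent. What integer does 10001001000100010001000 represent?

55002

Summing the place values of the 1 bits: 46368 + 6765 + 1597 + 233 + 34 + 5 = 55002.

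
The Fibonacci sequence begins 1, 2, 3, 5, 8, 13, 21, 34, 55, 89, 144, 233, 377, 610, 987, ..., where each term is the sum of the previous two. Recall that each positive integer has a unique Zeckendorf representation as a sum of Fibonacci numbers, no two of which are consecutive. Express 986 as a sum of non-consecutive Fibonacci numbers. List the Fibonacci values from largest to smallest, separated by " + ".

Repeatedly subtract the largest Fibonacci number that fits:
986 − 610 = 376
376 − 233 = 143
143 − 89 = 54
54 − 34 = 20
20 − 13 = 7
7 − 5 = 2
2 − 2 = 0
So 986 = 610 + 233 + 89 + 34 + 13 + 5 + 2, with no two terms consecutive in the sequence.

610 + 233 + 89 + 34 + 13 + 5 + 2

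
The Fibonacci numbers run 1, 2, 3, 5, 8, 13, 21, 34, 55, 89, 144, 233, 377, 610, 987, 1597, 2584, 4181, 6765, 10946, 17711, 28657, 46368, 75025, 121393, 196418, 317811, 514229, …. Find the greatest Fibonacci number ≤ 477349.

317811 ≤ 477349 < 514229, so the largest Fibonacci number not exceeding 477349 is 317811.

317811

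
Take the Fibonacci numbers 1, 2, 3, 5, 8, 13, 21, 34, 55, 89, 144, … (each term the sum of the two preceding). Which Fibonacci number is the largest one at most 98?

89

89 ≤ 98 < 144, so the largest Fibonacci number not exceeding 98 is 89.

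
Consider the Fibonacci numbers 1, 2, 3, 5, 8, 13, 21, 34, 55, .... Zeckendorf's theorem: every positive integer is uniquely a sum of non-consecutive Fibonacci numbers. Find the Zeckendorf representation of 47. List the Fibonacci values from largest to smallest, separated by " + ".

Greedy algorithm:
34 ≤ 47 < 55, so take 34; remainder 13
13 ≤ 13 < 21, so take 13; remainder 0
So 47 = 34 + 13, with no two terms consecutive in the sequence.

34 + 13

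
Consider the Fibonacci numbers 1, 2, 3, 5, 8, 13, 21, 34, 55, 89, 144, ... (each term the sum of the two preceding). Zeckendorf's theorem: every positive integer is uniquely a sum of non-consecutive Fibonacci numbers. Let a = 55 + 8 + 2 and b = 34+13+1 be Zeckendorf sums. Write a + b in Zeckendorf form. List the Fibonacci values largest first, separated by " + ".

The two numbers are 65 and 48, so their sum is 113.
89 ≤ 113 < 144, so take 89; remainder 24
21 ≤ 24 < 34, so take 21; remainder 3
3 ≤ 3 < 5, so take 3; remainder 0

89 + 21 + 3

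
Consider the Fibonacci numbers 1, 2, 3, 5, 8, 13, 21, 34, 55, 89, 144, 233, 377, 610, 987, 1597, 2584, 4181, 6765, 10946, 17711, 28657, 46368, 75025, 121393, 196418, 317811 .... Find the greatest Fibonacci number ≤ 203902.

196418 ≤ 203902 < 317811, so the largest Fibonacci number not exceeding 203902 is 196418.

196418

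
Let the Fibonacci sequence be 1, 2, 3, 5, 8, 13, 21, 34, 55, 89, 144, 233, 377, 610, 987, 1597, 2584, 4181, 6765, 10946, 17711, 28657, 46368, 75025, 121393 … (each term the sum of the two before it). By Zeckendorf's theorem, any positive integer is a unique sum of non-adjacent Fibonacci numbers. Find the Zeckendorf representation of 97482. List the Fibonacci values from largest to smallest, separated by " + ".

75025 + 17711 + 4181 + 377 + 144 + 34 + 8 + 2

97482: greatest Fibonacci not exceeding it is 75025, leaving 22457
22457: greatest Fibonacci not exceeding it is 17711, leaving 4746
4746: greatest Fibonacci not exceeding it is 4181, leaving 565
565: greatest Fibonacci not exceeding it is 377, leaving 188
188: greatest Fibonacci not exceeding it is 144, leaving 44
44: greatest Fibonacci not exceeding it is 34, leaving 10
10: greatest Fibonacci not exceeding it is 8, leaving 2
2: greatest Fibonacci not exceeding it is 2, leaving 0
So 97482 = 75025 + 17711 + 4181 + 377 + 144 + 34 + 8 + 2, with no two terms consecutive in the sequence.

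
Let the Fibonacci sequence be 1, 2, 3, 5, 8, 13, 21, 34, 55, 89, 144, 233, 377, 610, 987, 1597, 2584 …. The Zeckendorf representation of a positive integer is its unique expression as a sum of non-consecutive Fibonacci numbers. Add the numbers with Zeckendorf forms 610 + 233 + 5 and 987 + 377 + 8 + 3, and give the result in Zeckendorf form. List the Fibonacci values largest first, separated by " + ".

The two numbers are 848 and 1375, so their sum is 2223.
Greedily peel off the largest Fibonacci term at each step:
subtract 1597 from 2223: 626 remains
subtract 610 from 626: 16 remains
subtract 13 from 16: 3 remains
subtract 3 from 3: 0 remains

1597 + 610 + 13 + 3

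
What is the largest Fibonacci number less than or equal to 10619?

6765 ≤ 10619 < 10946, so the largest Fibonacci number not exceeding 10619 is 6765.

6765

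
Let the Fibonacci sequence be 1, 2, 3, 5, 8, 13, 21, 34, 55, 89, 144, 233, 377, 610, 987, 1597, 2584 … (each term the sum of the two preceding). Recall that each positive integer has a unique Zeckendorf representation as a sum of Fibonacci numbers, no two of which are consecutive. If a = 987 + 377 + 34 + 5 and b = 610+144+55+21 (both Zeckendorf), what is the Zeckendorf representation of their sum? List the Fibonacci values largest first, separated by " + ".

1597 + 610 + 21 + 5

The two numbers are 1403 and 830, so their sum is 2233.
Repeatedly subtract the largest Fibonacci number that fits:
1597 ≤ 2233 < 2584, so take 1597; remainder 636
610 ≤ 636 < 987, so take 610; remainder 26
21 ≤ 26 < 34, so take 21; remainder 5
5 ≤ 5 < 8, so take 5; remainder 0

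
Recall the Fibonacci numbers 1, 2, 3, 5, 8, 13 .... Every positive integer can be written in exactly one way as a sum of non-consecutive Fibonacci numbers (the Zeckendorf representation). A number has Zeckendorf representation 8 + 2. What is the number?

8 + 2 = 10.

10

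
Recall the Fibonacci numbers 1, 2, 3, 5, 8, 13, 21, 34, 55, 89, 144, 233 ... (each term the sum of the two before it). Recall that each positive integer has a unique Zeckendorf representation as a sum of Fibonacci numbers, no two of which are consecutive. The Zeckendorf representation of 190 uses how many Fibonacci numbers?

Repeatedly subtract the largest Fibonacci number that fits:
144 ≤ 190 < 233, so take 144; remainder 46
34 ≤ 46 < 55, so take 34; remainder 12
8 ≤ 12 < 13, so take 8; remainder 4
3 ≤ 4 < 5, so take 3; remainder 1
1 ≤ 1 < 2, so take 1; remainder 0
190 = 144 + 34 + 8 + 3 + 1, which has 5 terms.

5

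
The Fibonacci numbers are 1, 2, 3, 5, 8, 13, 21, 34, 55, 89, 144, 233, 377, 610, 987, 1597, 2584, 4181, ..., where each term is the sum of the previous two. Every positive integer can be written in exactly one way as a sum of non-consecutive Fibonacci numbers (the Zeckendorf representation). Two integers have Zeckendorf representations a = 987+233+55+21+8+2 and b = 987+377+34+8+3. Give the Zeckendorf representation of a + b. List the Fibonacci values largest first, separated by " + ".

The two numbers are 1306 and 1409, so their sum is 2715.
Greedy algorithm:
2584 ≤ 2715 < 4181, so take 2584; remainder 131
89 ≤ 131 < 144, so take 89; remainder 42
34 ≤ 42 < 55, so take 34; remainder 8
8 ≤ 8 < 13, so take 8; remainder 0

2584 + 89 + 34 + 8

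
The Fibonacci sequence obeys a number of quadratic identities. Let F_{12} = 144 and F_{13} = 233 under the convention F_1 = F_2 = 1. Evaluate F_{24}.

By the doubling identity F_{2k} = F_k(2F_{k+1} − F_k): F_{24} = 144·(2·233 − 144) = 144·322 = 46368.

46368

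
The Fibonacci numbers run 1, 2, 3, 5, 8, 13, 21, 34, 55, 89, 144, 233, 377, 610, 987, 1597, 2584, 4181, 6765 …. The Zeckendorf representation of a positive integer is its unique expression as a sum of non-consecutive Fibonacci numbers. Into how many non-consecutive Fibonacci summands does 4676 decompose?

5

Greedily peel off the largest Fibonacci term at each step:
4676: greatest Fibonacci not exceeding it is 4181, leaving 495
495: greatest Fibonacci not exceeding it is 377, leaving 118
118: greatest Fibonacci not exceeding it is 89, leaving 29
29: greatest Fibonacci not exceeding it is 21, leaving 8
8: greatest Fibonacci not exceeding it is 8, leaving 0
4676 = 4181 + 377 + 89 + 21 + 8, which has 5 terms.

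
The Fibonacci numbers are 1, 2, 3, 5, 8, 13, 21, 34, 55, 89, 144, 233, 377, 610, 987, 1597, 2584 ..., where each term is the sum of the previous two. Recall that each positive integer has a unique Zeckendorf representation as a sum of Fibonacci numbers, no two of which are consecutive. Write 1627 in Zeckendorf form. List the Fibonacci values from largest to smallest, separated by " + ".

1627 − 1597 = 30
30 − 21 = 9
9 − 8 = 1
1 − 1 = 0
So 1627 = 1597 + 21 + 8 + 1, with no two terms consecutive in the sequence.

1597 + 21 + 8 + 1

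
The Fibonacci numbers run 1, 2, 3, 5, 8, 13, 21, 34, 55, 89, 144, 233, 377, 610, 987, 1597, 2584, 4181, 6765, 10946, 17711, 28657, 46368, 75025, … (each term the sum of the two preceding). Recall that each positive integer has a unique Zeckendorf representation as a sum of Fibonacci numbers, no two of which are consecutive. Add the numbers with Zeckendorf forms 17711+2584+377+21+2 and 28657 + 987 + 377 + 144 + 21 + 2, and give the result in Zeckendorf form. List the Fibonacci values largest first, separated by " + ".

46368 + 4181 + 233 + 89 + 8 + 3 + 1

The two numbers are 20695 and 30188, so their sum is 50883.
50883: greatest Fibonacci not exceeding it is 46368, leaving 4515
4515: greatest Fibonacci not exceeding it is 4181, leaving 334
334: greatest Fibonacci not exceeding it is 233, leaving 101
101: greatest Fibonacci not exceeding it is 89, leaving 12
12: greatest Fibonacci not exceeding it is 8, leaving 4
4: greatest Fibonacci not exceeding it is 3, leaving 1
1: greatest Fibonacci not exceeding it is 1, leaving 0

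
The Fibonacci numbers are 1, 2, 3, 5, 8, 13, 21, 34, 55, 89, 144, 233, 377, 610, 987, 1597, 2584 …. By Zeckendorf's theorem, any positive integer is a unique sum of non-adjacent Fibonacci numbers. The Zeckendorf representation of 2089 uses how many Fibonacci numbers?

Repeatedly subtract the largest Fibonacci number that fits:
subtract 1597 from 2089: 492 remains
subtract 377 from 492: 115 remains
subtract 89 from 115: 26 remains
subtract 21 from 26: 5 remains
subtract 5 from 5: 0 remains
2089 = 1597 + 377 + 89 + 21 + 5, which has 5 terms.

5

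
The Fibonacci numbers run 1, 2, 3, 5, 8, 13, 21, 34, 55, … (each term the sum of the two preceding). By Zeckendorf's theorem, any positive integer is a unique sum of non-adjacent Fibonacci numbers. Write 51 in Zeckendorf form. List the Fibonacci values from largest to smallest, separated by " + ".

34 + 13 + 3 + 1

34 ≤ 51 < 55, so take 34; remainder 17
13 ≤ 17 < 21, so take 13; remainder 4
3 ≤ 4 < 5, so take 3; remainder 1
1 ≤ 1 < 2, so take 1; remainder 0
So 51 = 34 + 13 + 3 + 1, with no two terms consecutive in the sequence.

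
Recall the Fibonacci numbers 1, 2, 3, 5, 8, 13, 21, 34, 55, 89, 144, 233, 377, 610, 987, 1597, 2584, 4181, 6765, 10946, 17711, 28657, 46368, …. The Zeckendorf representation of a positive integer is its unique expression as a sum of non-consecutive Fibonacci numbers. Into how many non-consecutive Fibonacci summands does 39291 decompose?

8

39291: greatest Fibonacci not exceeding it is 28657, leaving 10634
10634: greatest Fibonacci not exceeding it is 6765, leaving 3869
3869: greatest Fibonacci not exceeding it is 2584, leaving 1285
1285: greatest Fibonacci not exceeding it is 987, leaving 298
298: greatest Fibonacci not exceeding it is 233, leaving 65
65: greatest Fibonacci not exceeding it is 55, leaving 10
10: greatest Fibonacci not exceeding it is 8, leaving 2
2: greatest Fibonacci not exceeding it is 2, leaving 0
39291 = 28657 + 6765 + 2584 + 987 + 233 + 55 + 8 + 2, which has 8 terms.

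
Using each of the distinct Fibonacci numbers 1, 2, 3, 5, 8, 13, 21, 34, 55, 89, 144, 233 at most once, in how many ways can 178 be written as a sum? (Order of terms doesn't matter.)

8

178 = 144+34 = 144+21+13 = 89+55+34 = … (5 more), for 8 in all.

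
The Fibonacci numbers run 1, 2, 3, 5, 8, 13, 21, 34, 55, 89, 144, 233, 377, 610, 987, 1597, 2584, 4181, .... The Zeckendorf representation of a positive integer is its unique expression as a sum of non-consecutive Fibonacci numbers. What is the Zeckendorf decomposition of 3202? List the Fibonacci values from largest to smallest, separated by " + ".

largest Fibonacci ≤ 3202 is 2584; 3202 − 2584 = 618
largest Fibonacci ≤ 618 is 610; 618 − 610 = 8
largest Fibonacci ≤ 8 is 8; 8 − 8 = 0
So 3202 = 2584 + 610 + 8, with no two terms consecutive in the sequence.

2584 + 610 + 8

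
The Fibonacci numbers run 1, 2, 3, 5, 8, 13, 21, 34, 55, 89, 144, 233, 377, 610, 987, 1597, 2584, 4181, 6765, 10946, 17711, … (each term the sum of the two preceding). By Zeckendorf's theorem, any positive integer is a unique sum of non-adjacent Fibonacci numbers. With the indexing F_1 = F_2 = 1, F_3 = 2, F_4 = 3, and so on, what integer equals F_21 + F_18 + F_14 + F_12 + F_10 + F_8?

14127

F_21 + F_18 + F_14 + F_12 + F_10 + F_8 = 10946 + 2584 + 377 + 144 + 55 + 21 = 14127.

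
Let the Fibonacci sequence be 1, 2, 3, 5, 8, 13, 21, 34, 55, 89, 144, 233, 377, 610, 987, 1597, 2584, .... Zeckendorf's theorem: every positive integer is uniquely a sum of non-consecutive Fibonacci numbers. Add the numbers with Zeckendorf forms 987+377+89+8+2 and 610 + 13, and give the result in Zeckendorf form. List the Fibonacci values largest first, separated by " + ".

1597 + 377 + 89 + 21 + 2

The two numbers are 1463 and 623, so their sum is 2086.
Greedy algorithm:
take 1597 (≤ 2086); 2086 − 1597 = 489
take 377 (≤ 489); 489 − 377 = 112
take 89 (≤ 112); 112 − 89 = 23
take 21 (≤ 23); 23 − 21 = 2
take 2 (≤ 2); 2 − 2 = 0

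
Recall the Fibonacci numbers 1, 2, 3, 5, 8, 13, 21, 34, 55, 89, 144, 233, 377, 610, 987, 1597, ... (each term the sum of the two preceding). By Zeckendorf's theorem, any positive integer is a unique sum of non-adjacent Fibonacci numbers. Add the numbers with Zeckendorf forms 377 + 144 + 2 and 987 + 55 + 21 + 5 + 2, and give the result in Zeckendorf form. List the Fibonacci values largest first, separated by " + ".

The two numbers are 523 and 1070, so their sum is 1593.
Greedily peel off the largest Fibonacci term at each step:
take 987 (≤ 1593); 1593 − 987 = 606
take 377 (≤ 606); 606 − 377 = 229
take 144 (≤ 229); 229 − 144 = 85
take 55 (≤ 85); 85 − 55 = 30
take 21 (≤ 30); 30 − 21 = 9
take 8 (≤ 9); 9 − 8 = 1
take 1 (≤ 1); 1 − 1 = 0

987 + 377 + 144 + 55 + 21 + 8 + 1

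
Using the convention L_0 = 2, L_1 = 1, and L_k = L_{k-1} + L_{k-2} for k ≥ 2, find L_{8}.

47

Iterating the recurrence up to L_{4} = 7 and L_{3} = 4:
L_{5} = L_{4} + L_{3} = 7 + 4 = 11
L_{6} = L_{5} + L_{4} = 11 + 7 = 18
L_{7} = L_{6} + L_{5} = 18 + 11 = 29
L_{8} = L_{7} + L_{6} = 29 + 18 = 47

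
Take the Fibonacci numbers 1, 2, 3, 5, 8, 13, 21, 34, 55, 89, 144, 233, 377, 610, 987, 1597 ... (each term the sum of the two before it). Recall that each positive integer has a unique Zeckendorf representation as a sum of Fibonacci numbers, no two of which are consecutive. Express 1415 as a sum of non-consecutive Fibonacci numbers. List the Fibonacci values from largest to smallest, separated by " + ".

987 + 377 + 34 + 13 + 3 + 1

largest Fibonacci ≤ 1415 is 987; 1415 − 987 = 428
largest Fibonacci ≤ 428 is 377; 428 − 377 = 51
largest Fibonacci ≤ 51 is 34; 51 − 34 = 17
largest Fibonacci ≤ 17 is 13; 17 − 13 = 4
largest Fibonacci ≤ 4 is 3; 4 − 3 = 1
largest Fibonacci ≤ 1 is 1; 1 − 1 = 0
So 1415 = 987 + 377 + 34 + 13 + 3 + 1, with no two terms consecutive in the sequence.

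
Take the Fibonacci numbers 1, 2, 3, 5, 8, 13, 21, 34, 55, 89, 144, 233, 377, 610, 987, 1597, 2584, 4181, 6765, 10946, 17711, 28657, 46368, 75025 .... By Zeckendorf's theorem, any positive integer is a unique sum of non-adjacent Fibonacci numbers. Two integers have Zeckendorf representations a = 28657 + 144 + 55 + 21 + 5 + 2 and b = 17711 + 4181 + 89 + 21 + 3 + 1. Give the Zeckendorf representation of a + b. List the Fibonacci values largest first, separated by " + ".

The two numbers are 28884 and 22006, so their sum is 50890.
take 46368 (≤ 50890); 50890 − 46368 = 4522
take 4181 (≤ 4522); 4522 − 4181 = 341
take 233 (≤ 341); 341 − 233 = 108
take 89 (≤ 108); 108 − 89 = 19
take 13 (≤ 19); 19 − 13 = 6
take 5 (≤ 6); 6 − 5 = 1
take 1 (≤ 1); 1 − 1 = 0

46368 + 4181 + 233 + 89 + 13 + 5 + 1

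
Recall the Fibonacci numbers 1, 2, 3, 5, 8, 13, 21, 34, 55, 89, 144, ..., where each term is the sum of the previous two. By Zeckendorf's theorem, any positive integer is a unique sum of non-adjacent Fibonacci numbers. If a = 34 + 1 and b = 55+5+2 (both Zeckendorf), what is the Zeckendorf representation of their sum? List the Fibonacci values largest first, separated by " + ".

The two numbers are 35 and 62, so their sum is 97.
97: greatest Fibonacci not exceeding it is 89, leaving 8
8: greatest Fibonacci not exceeding it is 8, leaving 0

89 + 8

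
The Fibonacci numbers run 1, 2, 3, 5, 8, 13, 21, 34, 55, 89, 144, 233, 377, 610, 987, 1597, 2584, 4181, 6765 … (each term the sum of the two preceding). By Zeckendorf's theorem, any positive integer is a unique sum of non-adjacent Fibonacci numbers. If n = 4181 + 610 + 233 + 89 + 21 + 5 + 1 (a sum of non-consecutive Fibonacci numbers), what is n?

5140

4181 + 610 + 233 + 89 + 21 + 5 + 1 = 5140.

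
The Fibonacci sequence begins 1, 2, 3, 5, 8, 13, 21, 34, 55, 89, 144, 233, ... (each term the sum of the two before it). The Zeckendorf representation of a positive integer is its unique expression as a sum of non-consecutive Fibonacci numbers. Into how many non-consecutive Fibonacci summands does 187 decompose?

4

Repeatedly subtract the largest Fibonacci number that fits:
187 − 144 = 43
43 − 34 = 9
9 − 8 = 1
1 − 1 = 0
187 = 144 + 34 + 8 + 1, which has 4 terms.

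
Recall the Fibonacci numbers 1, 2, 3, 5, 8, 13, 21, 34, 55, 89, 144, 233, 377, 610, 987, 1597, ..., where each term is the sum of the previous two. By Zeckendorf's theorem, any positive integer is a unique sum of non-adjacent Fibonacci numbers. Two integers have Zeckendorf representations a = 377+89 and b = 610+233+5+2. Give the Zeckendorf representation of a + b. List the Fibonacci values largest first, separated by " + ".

987 + 233 + 89 + 5 + 2

The two numbers are 466 and 850, so their sum is 1316.
1316: greatest Fibonacci not exceeding it is 987, leaving 329
329: greatest Fibonacci not exceeding it is 233, leaving 96
96: greatest Fibonacci not exceeding it is 89, leaving 7
7: greatest Fibonacci not exceeding it is 5, leaving 2
2: greatest Fibonacci not exceeding it is 2, leaving 0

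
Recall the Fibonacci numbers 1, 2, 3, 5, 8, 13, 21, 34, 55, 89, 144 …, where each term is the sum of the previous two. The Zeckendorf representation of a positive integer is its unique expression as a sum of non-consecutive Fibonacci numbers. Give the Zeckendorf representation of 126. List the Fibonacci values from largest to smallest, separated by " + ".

89 + 34 + 3

subtract 89 from 126: 37 remains
subtract 34 from 37: 3 remains
subtract 3 from 3: 0 remains
So 126 = 89 + 34 + 3, with no two terms consecutive in the sequence.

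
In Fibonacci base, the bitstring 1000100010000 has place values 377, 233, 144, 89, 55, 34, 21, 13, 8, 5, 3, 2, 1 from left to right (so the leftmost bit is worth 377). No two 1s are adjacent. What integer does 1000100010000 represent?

440

Summing the place values of the 1 bits: 377 + 55 + 8 = 440.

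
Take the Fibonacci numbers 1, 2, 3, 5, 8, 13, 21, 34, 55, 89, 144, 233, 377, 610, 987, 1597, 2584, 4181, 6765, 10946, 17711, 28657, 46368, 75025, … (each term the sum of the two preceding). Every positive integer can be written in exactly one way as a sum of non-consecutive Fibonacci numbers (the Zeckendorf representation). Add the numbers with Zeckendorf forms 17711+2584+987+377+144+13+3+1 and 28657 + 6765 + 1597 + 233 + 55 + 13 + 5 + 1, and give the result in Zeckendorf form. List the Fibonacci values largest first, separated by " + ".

The two numbers are 21820 and 37326, so their sum is 59146.
59146 − 46368 = 12778
12778 − 10946 = 1832
1832 − 1597 = 235
235 − 233 = 2
2 − 2 = 0

46368 + 10946 + 1597 + 233 + 2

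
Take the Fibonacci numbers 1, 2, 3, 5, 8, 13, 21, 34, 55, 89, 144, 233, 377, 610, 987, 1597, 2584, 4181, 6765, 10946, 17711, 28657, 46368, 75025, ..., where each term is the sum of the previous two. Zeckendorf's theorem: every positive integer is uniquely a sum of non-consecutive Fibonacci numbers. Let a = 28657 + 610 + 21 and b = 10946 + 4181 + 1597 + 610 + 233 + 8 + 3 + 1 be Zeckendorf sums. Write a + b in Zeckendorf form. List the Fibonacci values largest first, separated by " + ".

The two numbers are 29288 and 17579, so their sum is 46867.
46368 ≤ 46867 < 75025, so take 46368; remainder 499
377 ≤ 499 < 610, so take 377; remainder 122
89 ≤ 122 < 144, so take 89; remainder 33
21 ≤ 33 < 34, so take 21; remainder 12
8 ≤ 12 < 13, so take 8; remainder 4
3 ≤ 4 < 5, so take 3; remainder 1
1 ≤ 1 < 2, so take 1; remainder 0

46368 + 377 + 89 + 21 + 8 + 3 + 1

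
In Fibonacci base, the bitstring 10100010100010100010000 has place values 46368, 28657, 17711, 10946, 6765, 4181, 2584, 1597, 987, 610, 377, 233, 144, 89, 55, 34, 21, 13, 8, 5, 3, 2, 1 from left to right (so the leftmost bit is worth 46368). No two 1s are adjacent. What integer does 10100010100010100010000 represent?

Summing the place values of the 1 bits: 46368 + 17711 + 2584 + 987 + 144 + 55 + 8 = 67857.

67857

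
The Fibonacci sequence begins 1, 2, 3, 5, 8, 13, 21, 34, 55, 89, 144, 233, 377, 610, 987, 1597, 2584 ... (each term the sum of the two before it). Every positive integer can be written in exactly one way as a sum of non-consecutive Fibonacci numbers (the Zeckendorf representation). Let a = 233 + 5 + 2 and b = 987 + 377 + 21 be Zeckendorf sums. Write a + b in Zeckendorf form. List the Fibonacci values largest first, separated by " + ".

The two numbers are 240 and 1385, so their sum is 1625.
Repeatedly subtract the largest Fibonacci number that fits:
1597 ≤ 1625 < 2584, so take 1597; remainder 28
21 ≤ 28 < 34, so take 21; remainder 7
5 ≤ 7 < 8, so take 5; remainder 2
2 ≤ 2 < 3, so take 2; remainder 0

1597 + 21 + 5 + 2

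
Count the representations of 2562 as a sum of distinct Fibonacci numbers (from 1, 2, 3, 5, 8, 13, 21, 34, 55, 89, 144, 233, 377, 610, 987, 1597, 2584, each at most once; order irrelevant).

5

Starting from the Zeckendorf form and repeatedly splitting a term F_k into F_{k−1} + F_{k−2} (when neither is already used) reaches every representation.
2562 = 1597+610+233+89+21+8+3+1 = 1597+610+233+55+34+21+8+3+1 = 1597+610+144+89+55+34+21+8+3+1 = 1597+377+233+144+89+55+34+21+8+3+1 = … (1 more), for 5 in all.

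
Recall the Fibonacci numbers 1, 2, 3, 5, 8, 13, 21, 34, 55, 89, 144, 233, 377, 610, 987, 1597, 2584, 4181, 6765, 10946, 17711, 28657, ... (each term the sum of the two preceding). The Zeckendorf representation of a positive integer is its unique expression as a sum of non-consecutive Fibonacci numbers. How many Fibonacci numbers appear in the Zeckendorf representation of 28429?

6

largest Fibonacci ≤ 28429 is 17711; 28429 − 17711 = 10718
largest Fibonacci ≤ 10718 is 6765; 10718 − 6765 = 3953
largest Fibonacci ≤ 3953 is 2584; 3953 − 2584 = 1369
largest Fibonacci ≤ 1369 is 987; 1369 − 987 = 382
largest Fibonacci ≤ 382 is 377; 382 − 377 = 5
largest Fibonacci ≤ 5 is 5; 5 − 5 = 0
28429 = 17711 + 6765 + 2584 + 987 + 377 + 5, which has 6 terms.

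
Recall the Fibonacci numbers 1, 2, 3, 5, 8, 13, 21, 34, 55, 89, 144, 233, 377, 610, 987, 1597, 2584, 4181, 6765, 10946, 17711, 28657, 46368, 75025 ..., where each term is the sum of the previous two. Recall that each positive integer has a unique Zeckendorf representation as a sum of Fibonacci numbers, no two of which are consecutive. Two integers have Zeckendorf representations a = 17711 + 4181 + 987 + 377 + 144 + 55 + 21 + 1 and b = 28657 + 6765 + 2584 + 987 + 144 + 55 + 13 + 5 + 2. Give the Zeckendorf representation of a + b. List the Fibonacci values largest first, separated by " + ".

46368 + 10946 + 4181 + 987 + 144 + 55 + 8

The two numbers are 23477 and 39212, so their sum is 62689.
Greedy algorithm:
62689: greatest Fibonacci not exceeding it is 46368, leaving 16321
16321: greatest Fibonacci not exceeding it is 10946, leaving 5375
5375: greatest Fibonacci not exceeding it is 4181, leaving 1194
1194: greatest Fibonacci not exceeding it is 987, leaving 207
207: greatest Fibonacci not exceeding it is 144, leaving 63
63: greatest Fibonacci not exceeding it is 55, leaving 8
8: greatest Fibonacci not exceeding it is 8, leaving 0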